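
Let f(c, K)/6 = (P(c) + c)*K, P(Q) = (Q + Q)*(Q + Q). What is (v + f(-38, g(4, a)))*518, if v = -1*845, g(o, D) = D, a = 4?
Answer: 70897106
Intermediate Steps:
P(Q) = 4*Q² (P(Q) = (2*Q)*(2*Q) = 4*Q²)
v = -845
f(c, K) = 6*K*(c + 4*c²) (f(c, K) = 6*((4*c² + c)*K) = 6*((c + 4*c²)*K) = 6*(K*(c + 4*c²)) = 6*K*(c + 4*c²))
(v + f(-38, g(4, a)))*518 = (-845 + 6*4*(-38)*(1 + 4*(-38)))*518 = (-845 + 6*4*(-38)*(1 - 152))*518 = (-845 + 6*4*(-38)*(-151))*518 = (-845 + 137712)*518 = 136867*518 = 70897106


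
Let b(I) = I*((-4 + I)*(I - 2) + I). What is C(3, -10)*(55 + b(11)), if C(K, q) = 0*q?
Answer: 0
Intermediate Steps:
C(K, q) = 0
b(I) = I*(I + (-4 + I)*(-2 + I)) (b(I) = I*((-4 + I)*(-2 + I) + I) = I*(I + (-4 + I)*(-2 + I)))
C(3, -10)*(55 + b(11)) = 0*(55 + 11*(8 + 11² - 5*11)) = 0*(55 + 11*(8 + 121 - 55)) = 0*(55 + 11*74) = 0*(55 + 814) = 0*869 = 0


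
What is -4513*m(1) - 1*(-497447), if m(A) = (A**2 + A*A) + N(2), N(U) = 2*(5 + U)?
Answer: 425239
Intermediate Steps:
N(U) = 10 + 2*U
m(A) = 14 + 2*A**2 (m(A) = (A**2 + A*A) + (10 + 2*2) = (A**2 + A**2) + (10 + 4) = 2*A**2 + 14 = 14 + 2*A**2)
-4513*m(1) - 1*(-497447) = -4513*(14 + 2*1**2) - 1*(-497447) = -4513*(14 + 2*1) + 497447 = -4513*(14 + 2) + 497447 = -4513*16 + 497447 = -72208 + 497447 = 425239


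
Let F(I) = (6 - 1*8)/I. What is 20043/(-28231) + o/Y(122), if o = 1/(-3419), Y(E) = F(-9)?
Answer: -137308113/193043578 ≈ -0.71128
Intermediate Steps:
F(I) = -2/I (F(I) = (6 - 8)/I = -2/I)
Y(E) = 2/9 (Y(E) = -2/(-9) = -2*(-⅑) = 2/9)
o = -1/3419 ≈ -0.00029248
20043/(-28231) + o/Y(122) = 20043/(-28231) - 1/(3419*2/9) = 20043*(-1/28231) - 1/3419*9/2 = -20043/28231 - 9/6838 = -137308113/193043578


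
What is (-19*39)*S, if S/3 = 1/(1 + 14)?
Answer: -741/5 ≈ -148.20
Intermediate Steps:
S = ⅕ (S = 3/(1 + 14) = 3/15 = 3*(1/15) = ⅕ ≈ 0.20000)
(-19*39)*S = -19*39*(⅕) = -741*⅕ = -741/5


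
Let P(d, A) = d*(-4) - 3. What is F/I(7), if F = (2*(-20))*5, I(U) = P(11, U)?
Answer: 200/47 ≈ 4.2553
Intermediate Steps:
P(d, A) = -3 - 4*d (P(d, A) = -4*d - 3 = -3 - 4*d)
I(U) = -47 (I(U) = -3 - 4*11 = -3 - 44 = -47)
F = -200 (F = -40*5 = -200)
F/I(7) = -200/(-47) = -200*(-1/47) = 200/47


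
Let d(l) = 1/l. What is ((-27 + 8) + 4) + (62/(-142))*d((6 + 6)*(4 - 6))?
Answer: -25529/1704 ≈ -14.982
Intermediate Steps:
((-27 + 8) + 4) + (62/(-142))*d((6 + 6)*(4 - 6)) = ((-27 + 8) + 4) + (62/(-142))/(((6 + 6)*(4 - 6))) = (-19 + 4) + (62*(-1/142))/((12*(-2))) = -15 - 31/71/(-24) = -15 - 31/71*(-1/24) = -15 + 31/1704 = -25529/1704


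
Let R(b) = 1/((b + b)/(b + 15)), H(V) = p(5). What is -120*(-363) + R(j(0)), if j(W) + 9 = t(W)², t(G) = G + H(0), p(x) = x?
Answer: 1393951/32 ≈ 43561.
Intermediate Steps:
H(V) = 5
t(G) = 5 + G (t(G) = G + 5 = 5 + G)
j(W) = -9 + (5 + W)²
R(b) = (15 + b)/(2*b) (R(b) = 1/((2*b)/(15 + b)) = 1/(2*b/(15 + b)) = (15 + b)/(2*b))
-120*(-363) + R(j(0)) = -120*(-363) + (15 + (-9 + (5 + 0)²))/(2*(-9 + (5 + 0)²)) = 43560 + (15 + (-9 + 5²))/(2*(-9 + 5²)) = 43560 + (15 + (-9 + 25))/(2*(-9 + 25)) = 43560 + (½)*(15 + 16)/16 = 43560 + (½)*(1/16)*31 = 43560 + 31/32 = 1393951/32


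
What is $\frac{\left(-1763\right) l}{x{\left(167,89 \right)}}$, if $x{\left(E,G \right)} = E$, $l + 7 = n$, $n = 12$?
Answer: $- \frac{8815}{167} \approx -52.784$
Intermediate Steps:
$l = 5$ ($l = -7 + 12 = 5$)
$\frac{\left(-1763\right) l}{x{\left(167,89 \right)}} = \frac{\left(-1763\right) 5}{167} = \left(-8815\right) \frac{1}{167} = - \frac{8815}{167}$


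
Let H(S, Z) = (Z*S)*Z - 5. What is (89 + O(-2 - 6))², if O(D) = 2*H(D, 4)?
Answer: 31329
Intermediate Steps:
H(S, Z) = -5 + S*Z² (H(S, Z) = (S*Z)*Z - 5 = S*Z² - 5 = -5 + S*Z²)
O(D) = -10 + 32*D (O(D) = 2*(-5 + D*4²) = 2*(-5 + D*16) = 2*(-5 + 16*D) = -10 + 32*D)
(89 + O(-2 - 6))² = (89 + (-10 + 32*(-2 - 6)))² = (89 + (-10 + 32*(-8)))² = (89 + (-10 - 256))² = (89 - 266)² = (-177)² = 31329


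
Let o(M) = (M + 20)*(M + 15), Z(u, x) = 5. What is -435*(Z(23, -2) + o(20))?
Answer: -611175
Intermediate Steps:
o(M) = (15 + M)*(20 + M) (o(M) = (20 + M)*(15 + M) = (15 + M)*(20 + M))
-435*(Z(23, -2) + o(20)) = -435*(5 + (300 + 20² + 35*20)) = -435*(5 + (300 + 400 + 700)) = -435*(5 + 1400) = -435*1405 = -611175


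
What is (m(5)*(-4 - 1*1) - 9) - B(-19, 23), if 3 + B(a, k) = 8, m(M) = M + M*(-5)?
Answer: 86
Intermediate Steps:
m(M) = -4*M (m(M) = M - 5*M = -4*M)
B(a, k) = 5 (B(a, k) = -3 + 8 = 5)
(m(5)*(-4 - 1*1) - 9) - B(-19, 23) = ((-4*5)*(-4 - 1*1) - 9) - 1*5 = (-20*(-4 - 1) - 9) - 5 = (-20*(-5) - 9) - 5 = (100 - 9) - 5 = 91 - 5 = 86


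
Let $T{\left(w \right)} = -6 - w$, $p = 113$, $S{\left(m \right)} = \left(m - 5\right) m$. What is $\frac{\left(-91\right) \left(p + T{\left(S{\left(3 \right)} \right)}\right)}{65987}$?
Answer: $- \frac{10283}{65987} \approx -0.15583$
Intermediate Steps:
$S{\left(m \right)} = m \left(-5 + m\right)$ ($S{\left(m \right)} = \left(-5 + m\right) m = m \left(-5 + m\right)$)
$\frac{\left(-91\right) \left(p + T{\left(S{\left(3 \right)} \right)}\right)}{65987} = \frac{\left(-91\right) \left(113 - \left(6 + 3 \left(-5 + 3\right)\right)\right)}{65987} = - 91 \left(113 - \left(6 + 3 \left(-2\right)\right)\right) \frac{1}{65987} = - 91 \left(113 - 0\right) \frac{1}{65987} = - 91 \left(113 + \left(-6 + 6\right)\right) \frac{1}{65987} = - 91 \left(113 + 0\right) \frac{1}{65987} = \left(-91\right) 113 \cdot \frac{1}{65987} = \left(-10283\right) \frac{1}{65987} = - \frac{10283}{65987}$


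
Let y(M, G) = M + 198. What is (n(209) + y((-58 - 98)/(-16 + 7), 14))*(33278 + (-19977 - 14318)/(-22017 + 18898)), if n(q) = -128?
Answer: 9067678258/3119 ≈ 2.9072e+6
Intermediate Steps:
y(M, G) = 198 + M
(n(209) + y((-58 - 98)/(-16 + 7), 14))*(33278 + (-19977 - 14318)/(-22017 + 18898)) = (-128 + (198 + (-58 - 98)/(-16 + 7)))*(33278 + (-19977 - 14318)/(-22017 + 18898)) = (-128 + (198 - 156/(-9)))*(33278 - 34295/(-3119)) = (-128 + (198 - 156*(-1/9)))*(33278 - 34295*(-1/3119)) = (-128 + (198 + 52/3))*(33278 + 34295/3119) = (-128 + 646/3)*(103828377/3119) = (262/3)*(103828377/3119) = 9067678258/3119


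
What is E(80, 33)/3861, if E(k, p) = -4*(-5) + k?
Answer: 100/3861 ≈ 0.025900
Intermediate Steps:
E(k, p) = 20 + k
E(80, 33)/3861 = (20 + 80)/3861 = 100*(1/3861) = 100/3861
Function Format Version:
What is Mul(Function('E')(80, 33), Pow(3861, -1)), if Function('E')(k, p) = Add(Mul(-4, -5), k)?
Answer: Rational(100, 3861) ≈ 0.025900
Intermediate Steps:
Function('E')(k, p) = Add(20, k)
Mul(Function('E')(80, 33), Pow(3861, -1)) = Mul(Add(20, 80), Pow(3861, -1)) = Mul(100, Rational(1, 3861)) = Rational(100, 3861)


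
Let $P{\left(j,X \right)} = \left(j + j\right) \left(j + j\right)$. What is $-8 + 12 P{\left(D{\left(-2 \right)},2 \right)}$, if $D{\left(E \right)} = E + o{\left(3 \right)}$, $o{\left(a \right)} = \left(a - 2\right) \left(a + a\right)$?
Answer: $760$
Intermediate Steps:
$o{\left(a \right)} = 2 a \left(-2 + a\right)$ ($o{\left(a \right)} = \left(-2 + a\right) 2 a = 2 a \left(-2 + a\right)$)
$D{\left(E \right)} = 6 + E$ ($D{\left(E \right)} = E + 2 \cdot 3 \left(-2 + 3\right) = E + 2 \cdot 3 \cdot 1 = E + 6 = 6 + E$)
$P{\left(j,X \right)} = 4 j^{2}$ ($P{\left(j,X \right)} = 2 j 2 j = 4 j^{2}$)
$-8 + 12 P{\left(D{\left(-2 \right)},2 \right)} = -8 + 12 \cdot 4 \left(6 - 2\right)^{2} = -8 + 12 \cdot 4 \cdot 4^{2} = -8 + 12 \cdot 4 \cdot 16 = -8 + 12 \cdot 64 = -8 + 768 = 760$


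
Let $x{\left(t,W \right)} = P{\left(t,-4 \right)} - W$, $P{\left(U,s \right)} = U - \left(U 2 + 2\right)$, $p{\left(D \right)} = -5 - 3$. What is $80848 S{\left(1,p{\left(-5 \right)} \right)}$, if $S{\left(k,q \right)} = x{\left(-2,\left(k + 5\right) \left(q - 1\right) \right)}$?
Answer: $4365792$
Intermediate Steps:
$p{\left(D \right)} = -8$ ($p{\left(D \right)} = -5 - 3 = -8$)
$P{\left(U,s \right)} = -2 - U$ ($P{\left(U,s \right)} = U - \left(2 U + 2\right) = U - \left(2 + 2 U\right) = -2 - U$)
$x{\left(t,W \right)} = -2 - W - t$ ($x{\left(t,W \right)} = \left(-2 - t\right) - W = -2 - W - t$)
$S{\left(k,q \right)} = - \left(-1 + q\right) \left(5 + k\right)$ ($S{\left(k,q \right)} = -2 - \left(k + 5\right) \left(q - 1\right) - -2 = -2 - \left(5 + k\right) \left(-1 + q\right) + 2 = -2 - \left(-1 + q\right) \left(5 + k\right) + 2 = - \left(-1 + q\right) \left(5 + k\right)$)
$80848 S{\left(1,p{\left(-5 \right)} \right)} = 80848 \left(5 + 1 - -40 - 1 \left(-8\right)\right) = 80848 \left(5 + 1 + 40 + 8\right) = 80848 \cdot 54 = 4365792$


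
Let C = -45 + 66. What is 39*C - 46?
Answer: 773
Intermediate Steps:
C = 21
39*C - 46 = 39*21 - 46 = 819 - 46 = 773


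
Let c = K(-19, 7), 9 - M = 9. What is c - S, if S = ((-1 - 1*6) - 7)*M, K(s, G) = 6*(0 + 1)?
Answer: 6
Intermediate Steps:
M = 0 (M = 9 - 1*9 = 9 - 9 = 0)
K(s, G) = 6 (K(s, G) = 6*1 = 6)
c = 6
S = 0 (S = ((-1 - 1*6) - 7)*0 = ((-1 - 6) - 7)*0 = (-7 - 7)*0 = -14*0 = 0)
c - S = 6 - 1*0 = 6 + 0 = 6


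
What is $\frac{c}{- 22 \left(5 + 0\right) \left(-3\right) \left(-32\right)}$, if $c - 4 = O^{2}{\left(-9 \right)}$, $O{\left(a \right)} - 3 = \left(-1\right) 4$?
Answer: $- \frac{1}{2112} \approx -0.00047348$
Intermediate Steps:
$O{\left(a \right)} = -1$ ($O{\left(a \right)} = 3 - 4 = -1$)
$c = 5$ ($c = 4 + \left(-1\right)^{2} = 4 + 1 = 5$)
$\frac{c}{- 22 \left(5 + 0\right) \left(-3\right) \left(-32\right)} = \frac{5}{- 22 \left(5 + 0\right) \left(-3\right) \left(-32\right)} = \frac{5}{- 22 \cdot 5 \left(-3\right) \left(-32\right)} = \frac{5}{\left(-22\right) \left(-15\right) \left(-32\right)} = \frac{5}{330 \left(-32\right)} = \frac{5}{-10560} = 5 \left(- \frac{1}{10560}\right) = - \frac{1}{2112}$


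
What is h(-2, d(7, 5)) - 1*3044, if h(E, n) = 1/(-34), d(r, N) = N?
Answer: -103497/34 ≈ -3044.0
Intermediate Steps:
h(E, n) = -1/34
h(-2, d(7, 5)) - 1*3044 = -1/34 - 1*3044 = -1/34 - 3044 = -103497/34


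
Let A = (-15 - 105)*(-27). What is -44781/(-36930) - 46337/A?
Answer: -52204499/3988440 ≈ -13.089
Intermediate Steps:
A = 3240 (A = -120*(-27) = 3240)
-44781/(-36930) - 46337/A = -44781/(-36930) - 46337/3240 = -44781*(-1/36930) - 46337*1/3240 = 14927/12310 - 46337/3240 = -52204499/3988440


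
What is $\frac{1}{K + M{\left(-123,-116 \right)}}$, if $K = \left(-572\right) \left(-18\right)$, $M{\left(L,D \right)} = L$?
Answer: $\frac{1}{10173} \approx 9.8299 \cdot 10^{-5}$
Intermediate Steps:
$K = 10296$
$\frac{1}{K + M{\left(-123,-116 \right)}} = \frac{1}{10296 - 123} = \frac{1}{10173}$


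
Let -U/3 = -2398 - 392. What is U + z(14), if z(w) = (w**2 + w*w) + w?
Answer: 8776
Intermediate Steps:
U = 8370 (U = -3*(-2398 - 392) = -3*(-2790) = 8370)
z(w) = w + 2*w**2 (z(w) = (w**2 + w**2) + w = 2*w**2 + w = w + 2*w**2)
U + z(14) = 8370 + 14*(1 + 2*14) = 8370 + 14*(1 + 28) = 8370 + 14*29 = 8370 + 406 = 8776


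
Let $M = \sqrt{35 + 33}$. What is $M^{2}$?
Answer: $68$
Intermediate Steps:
$M = 2 \sqrt{17}$ ($M = \sqrt{68} = 2 \sqrt{17} \approx 8.2462$)
$M^{2} = \left(2 \sqrt{17}\right)^{2} = 68$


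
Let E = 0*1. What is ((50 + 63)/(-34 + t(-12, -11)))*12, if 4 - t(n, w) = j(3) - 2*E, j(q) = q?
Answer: -452/11 ≈ -41.091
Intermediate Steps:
E = 0
t(n, w) = 1 (t(n, w) = 4 - (3 - 2*0) = 4 - (3 + 0) = 4 - 1*3 = 4 - 3 = 1)
((50 + 63)/(-34 + t(-12, -11)))*12 = ((50 + 63)/(-34 + 1))*12 = (113/(-33))*12 = (113*(-1/33))*12 = -113/33*12 = -452/11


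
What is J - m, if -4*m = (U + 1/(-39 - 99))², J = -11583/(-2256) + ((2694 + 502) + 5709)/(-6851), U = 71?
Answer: 596148377467/471700836 ≈ 1263.8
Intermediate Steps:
J = 1519627/396304 (J = -11583*(-1/2256) + (3196 + 5709)*(-1/6851) = 3861/752 + 8905*(-1/6851) = 3861/752 - 685/527 = 1519627/396304 ≈ 3.8345)
m = -95981209/76176 (m = -(71 + 1/(-39 - 99))²/4 = -(71 + 1/(-138))²/4 = -(71 - 1/138)²/4 = -(9797/138)²/4 = -¼*95981209/19044 = -95981209/76176 ≈ -1260.0)
J - m = 1519627/396304 - 1*(-95981209/76176) = 1519627/396304 + 95981209/76176 = 596148377467/471700836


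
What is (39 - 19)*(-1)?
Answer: -20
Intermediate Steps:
(39 - 19)*(-1) = 20*(-1) = -20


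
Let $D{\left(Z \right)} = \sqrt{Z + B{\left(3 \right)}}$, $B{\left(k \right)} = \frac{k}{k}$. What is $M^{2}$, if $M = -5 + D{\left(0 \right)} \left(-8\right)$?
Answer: $169$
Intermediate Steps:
$B{\left(k \right)} = 1$
$D{\left(Z \right)} = \sqrt{1 + Z}$ ($D{\left(Z \right)} = \sqrt{Z + 1} = \sqrt{1 + Z}$)
$M = -13$ ($M = -5 + \sqrt{1 + 0} \left(-8\right) = -5 + \sqrt{1} \left(-8\right) = -5 + 1 \left(-8\right) = -5 - 8 = -13$)
$M^{2} = \left(-13\right)^{2} = 169$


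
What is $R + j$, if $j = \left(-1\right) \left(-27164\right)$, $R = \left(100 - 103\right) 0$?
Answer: $27164$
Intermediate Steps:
$R = 0$ ($R = \left(-3\right) 0 = 0$)
$j = 27164$
$R + j = 0 + 27164 = 27164$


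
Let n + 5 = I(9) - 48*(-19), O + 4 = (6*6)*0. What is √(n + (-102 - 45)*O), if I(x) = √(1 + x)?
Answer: √(1495 + √10) ≈ 38.706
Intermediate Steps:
O = -4 (O = -4 + (6*6)*0 = -4 + 36*0 = -4 + 0 = -4)
n = 907 + √10 (n = -5 + (√(1 + 9) - 48*(-19)) = -5 + (√10 + 912) = -5 + (912 + √10) = 907 + √10 ≈ 910.16)
√(n + (-102 - 45)*O) = √((907 + √10) + (-102 - 45)*(-4)) = √((907 + √10) - 147*(-4)) = √((907 + √10) + 588) = √(1495 + √10)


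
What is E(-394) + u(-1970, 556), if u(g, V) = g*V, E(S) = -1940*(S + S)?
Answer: 433400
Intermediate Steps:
E(S) = -3880*S
u(g, V) = V*g
E(-394) + u(-1970, 556) = -3880*(-394) + 556*(-1970) = 1528720 - 1095320 = 433400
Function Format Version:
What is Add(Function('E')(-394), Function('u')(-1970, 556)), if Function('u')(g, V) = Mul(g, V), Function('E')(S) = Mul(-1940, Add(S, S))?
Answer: 433400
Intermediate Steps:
Function('E')(S) = Mul(-3880, S) (Function('E')(S) = Mul(-1940, Mul(2, S)) = Mul(-3880, S))
Function('u')(g, V) = Mul(V, g)
Add(Function('E')(-394), Function('u')(-1970, 556)) = Add(Mul(-3880, -394), Mul(556, -1970)) = Add(1528720, -1095320) = 433400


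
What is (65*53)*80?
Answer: 275600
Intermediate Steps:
(65*53)*80 = 3445*80 = 275600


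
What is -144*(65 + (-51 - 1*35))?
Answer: 3024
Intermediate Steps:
-144*(65 + (-51 - 1*35)) = -144*(65 + (-51 - 35)) = -144*(65 - 86) = -144*(-21) = 3024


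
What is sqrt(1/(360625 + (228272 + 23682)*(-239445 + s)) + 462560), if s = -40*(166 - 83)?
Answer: sqrt(1730523955904765582000263815)/61165252185 ≈ 680.12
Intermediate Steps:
s = -3320 (s = -40*83 = -3320)
sqrt(1/(360625 + (228272 + 23682)*(-239445 + s)) + 462560) = sqrt(1/(360625 + (228272 + 23682)*(-239445 - 3320)) + 462560) = sqrt(1/(360625 + 251954*(-242765)) + 462560) = sqrt(1/(360625 - 61165612810) + 462560) = sqrt(1/(-61165252185) + 462560) = sqrt(-1/61165252185 + 462560) = sqrt(28292599050693599/61165252185) = sqrt(1730523955904765582000263815)/61165252185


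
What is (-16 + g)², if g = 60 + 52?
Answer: 9216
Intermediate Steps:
g = 112
(-16 + g)² = (-16 + 112)² = 96² = 9216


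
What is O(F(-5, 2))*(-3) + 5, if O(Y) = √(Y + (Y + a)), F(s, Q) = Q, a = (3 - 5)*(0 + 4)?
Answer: 5 - 6*I ≈ 5.0 - 6.0*I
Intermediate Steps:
a = -8 (a = -2*4 = -8)
O(Y) = √(-8 + 2*Y) (O(Y) = √(Y + (Y - 8)) = √(Y + (-8 + Y)) = √(-8 + 2*Y))
O(F(-5, 2))*(-3) + 5 = √(-8 + 2*2)*(-3) + 5 = √(-8 + 4)*(-3) + 5 = √(-4)*(-3) + 5 = (2*I)*(-3) + 5 = -6*I + 5 = 5 - 6*I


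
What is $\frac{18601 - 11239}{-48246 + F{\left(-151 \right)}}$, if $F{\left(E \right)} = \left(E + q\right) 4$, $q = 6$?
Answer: $- \frac{3681}{24413} \approx -0.15078$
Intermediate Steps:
$F{\left(E \right)} = 24 + 4 E$ ($F{\left(E \right)} = \left(E + 6\right) 4 = \left(6 + E\right) 4 = 24 + 4 E$)
$\frac{18601 - 11239}{-48246 + F{\left(-151 \right)}} = \frac{18601 - 11239}{-48246 + \left(24 + 4 \left(-151\right)\right)} = \frac{7362}{-48246 + \left(24 - 604\right)} = \frac{7362}{-48246 - 580} = \frac{7362}{-48826} = 7362 \left(- \frac{1}{48826}\right) = - \frac{3681}{24413}$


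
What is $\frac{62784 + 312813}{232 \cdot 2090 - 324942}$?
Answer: $\frac{375597}{159938} \approx 2.3484$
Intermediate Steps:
$\frac{62784 + 312813}{232 \cdot 2090 - 324942} = \frac{375597}{484880 - 324942} = \frac{375597}{159938}$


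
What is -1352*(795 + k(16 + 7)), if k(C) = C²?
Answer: -1790048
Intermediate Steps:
-1352*(795 + k(16 + 7)) = -1352*(795 + (16 + 7)²) = -1352*(795 + 23²) = -1352*(795 + 529) = -1352*1324 = -1790048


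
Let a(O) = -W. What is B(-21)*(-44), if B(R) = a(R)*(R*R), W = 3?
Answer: 58212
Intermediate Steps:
a(O) = -3 (a(O) = -1*3 = -3)
B(R) = -3*R² (B(R) = -3*R*R = -3*R²)
B(-21)*(-44) = -3*(-21)²*(-44) = -3*441*(-44) = -1323*(-44) = 58212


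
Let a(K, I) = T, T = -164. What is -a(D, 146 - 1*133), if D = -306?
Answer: 164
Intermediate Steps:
a(K, I) = -164
-a(D, 146 - 1*133) = -1*(-164) = 164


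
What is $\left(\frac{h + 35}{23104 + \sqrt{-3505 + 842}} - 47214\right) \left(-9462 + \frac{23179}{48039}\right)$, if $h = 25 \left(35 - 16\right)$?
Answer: $\frac{3818392879428100795658}{8547699031227} + \frac{77268712630 i \sqrt{2663}}{8547699031227} \approx 4.4672 \cdot 10^{8} + 0.46649 i$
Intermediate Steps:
$h = 475$ ($h = 25 \cdot 19 = 475$)
$\left(\frac{h + 35}{23104 + \sqrt{-3505 + 842}} - 47214\right) \left(-9462 + \frac{23179}{48039}\right) = \left(\frac{475 + 35}{23104 + \sqrt{-3505 + 842}} - 47214\right) \left(-9462 + \frac{23179}{48039}\right) = \left(\frac{510}{23104 + \sqrt{-2663}} - 47214\right) \left(-9462 + 23179 \cdot \frac{1}{48039}\right) = \left(\frac{510}{23104 + i \sqrt{2663}} - 47214\right) \left(-9462 + \frac{23179}{48039}\right) = \left(-47214 + \frac{510}{23104 + i \sqrt{2663}}\right) \left(- \frac{454521839}{48039}\right) = \frac{7153264702182}{16013} - \frac{77268712630}{16013 \left(23104 + i \sqrt{2663}\right)}$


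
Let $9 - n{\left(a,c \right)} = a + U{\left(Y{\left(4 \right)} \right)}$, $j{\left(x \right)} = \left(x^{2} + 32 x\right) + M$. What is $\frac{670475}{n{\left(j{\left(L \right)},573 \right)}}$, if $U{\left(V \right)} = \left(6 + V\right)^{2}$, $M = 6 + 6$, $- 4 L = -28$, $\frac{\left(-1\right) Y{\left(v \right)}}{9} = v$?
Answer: $- \frac{670475}{1176} \approx -570.13$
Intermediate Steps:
$Y{\left(v \right)} = - 9 v$
$L = 7$ ($L = \left(- \frac{1}{4}\right) \left(-28\right) = 7$)
$M = 12$
$j{\left(x \right)} = 12 + x^{2} + 32 x$ ($j{\left(x \right)} = \left(x^{2} + 32 x\right) + 12 = 12 + x^{2} + 32 x$)
$n{\left(a,c \right)} = -891 - a$ ($n{\left(a,c \right)} = 9 - \left(a + \left(6 - 36\right)^{2}\right) = 9 - \left(a + \left(-30\right)^{2}\right) = 9 - \left(a + 900\right) = 9 - \left(900 + a\right) = -891 - a$)
$\frac{670475}{n{\left(j{\left(L \right)},573 \right)}} = \frac{670475}{-891 - \left(12 + 7^{2} + 32 \cdot 7\right)} = \frac{670475}{-891 - \left(12 + 49 + 224\right)} = \frac{670475}{-891 - 285} = \frac{670475}{-1176} = 670475 \left(- \frac{1}{1176}\right) = - \frac{670475}{1176}$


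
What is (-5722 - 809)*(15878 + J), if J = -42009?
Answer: 170661561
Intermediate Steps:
(-5722 - 809)*(15878 + J) = (-5722 - 809)*(15878 - 42009) = -6531*(-26131) = 170661561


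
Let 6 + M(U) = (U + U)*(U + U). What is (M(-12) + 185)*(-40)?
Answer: -30200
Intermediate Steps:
M(U) = -6 + 4*U² (M(U) = -6 + (U + U)*(U + U) = -6 + (2*U)*(2*U) = -6 + 4*U²)
(M(-12) + 185)*(-40) = ((-6 + 4*(-12)²) + 185)*(-40) = ((-6 + 4*144) + 185)*(-40) = ((-6 + 576) + 185)*(-40) = (570 + 185)*(-40) = 755*(-40) = -30200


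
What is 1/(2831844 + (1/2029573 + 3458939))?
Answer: 2029573/12767603325660 ≈ 1.5896e-7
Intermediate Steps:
1/(2831844 + (1/2029573 + 3458939)) = 1/(2831844 + 7020169203048/2029573) = 1/(12767603325660/2029573) = 2029573/12767603325660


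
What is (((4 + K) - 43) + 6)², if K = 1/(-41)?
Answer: 1833316/1681 ≈ 1090.6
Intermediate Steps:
K = -1/41 ≈ -0.024390
(((4 + K) - 43) + 6)² = (((4 - 1/41) - 43) + 6)² = ((163/41 - 43) + 6)² = (-1600/41 + 6)² = (-1354/41)² = 1833316/1681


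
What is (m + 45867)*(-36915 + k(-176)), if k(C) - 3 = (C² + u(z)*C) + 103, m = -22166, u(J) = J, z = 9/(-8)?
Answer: -133555135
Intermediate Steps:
z = -9/8 (z = 9*(-⅛) = -9/8 ≈ -1.1250)
k(C) = 106 + C² - 9*C/8 (k(C) = 3 + ((C² - 9*C/8) + 103) = 3 + (103 + C² - 9*C/8) = 106 + C² - 9*C/8)
(m + 45867)*(-36915 + k(-176)) = (-22166 + 45867)*(-36915 + (106 + (-176)² - 9/8*(-176))) = 23701*(-36915 + (106 + 30976 + 198)) = 23701*(-36915 + 31280) = 23701*(-5635) = -133555135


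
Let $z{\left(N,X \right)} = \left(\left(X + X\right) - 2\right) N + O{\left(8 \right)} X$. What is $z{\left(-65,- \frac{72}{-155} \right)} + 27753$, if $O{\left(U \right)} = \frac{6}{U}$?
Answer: $\frac{4312559}{155} \approx 27823.0$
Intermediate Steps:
$z{\left(N,X \right)} = \frac{3 X}{4} + N \left(-2 + 2 X\right)$ ($z{\left(N,X \right)} = \left(\left(X + X\right) - 2\right) N + \frac{6}{8} X = \left(2 X - 2\right) N + 6 \cdot \frac{1}{8} X = \left(-2 + 2 X\right) N + \frac{3 X}{4} = N \left(-2 + 2 X\right) + \frac{3 X}{4} = \frac{3 X}{4} + N \left(-2 + 2 X\right)$)
$z{\left(-65,- \frac{72}{-155} \right)} + 27753 = \left(\left(-2\right) \left(-65\right) + \frac{3 \left(- \frac{72}{-155}\right)}{4} + 2 \left(-65\right) \left(- \frac{72}{-155}\right)\right) + 27753 = \left(130 + \frac{3 \left(\left(-72\right) \left(- \frac{1}{155}\right)\right)}{4} + 2 \left(-65\right) \left(\left(-72\right) \left(- \frac{1}{155}\right)\right)\right) + 27753 = \left(130 + \frac{3}{4} \cdot \frac{72}{155} + 2 \left(-65\right) \frac{72}{155}\right) + 27753 = \left(130 + \frac{54}{155} - \frac{1872}{31}\right) + 27753 = \frac{10844}{155} + 27753 = \frac{4312559}{155}$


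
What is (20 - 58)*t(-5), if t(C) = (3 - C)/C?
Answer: 304/5 ≈ 60.800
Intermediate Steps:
t(C) = (3 - C)/C
(20 - 58)*t(-5) = (20 - 58)*((3 - 1*(-5))/(-5)) = -(-38)*(3 + 5)/5 = -(-38)*8/5 = -38*(-8/5) = 304/5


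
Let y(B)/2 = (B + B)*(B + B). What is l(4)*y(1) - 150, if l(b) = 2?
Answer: -134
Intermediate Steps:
y(B) = 8*B² (y(B) = 2*((B + B)*(B + B)) = 2*((2*B)*(2*B)) = 2*(4*B²) = 8*B²)
l(4)*y(1) - 150 = 2*(8*1²) - 150 = 2*(8*1) - 150 = 2*8 - 150 = 16 - 150 = -134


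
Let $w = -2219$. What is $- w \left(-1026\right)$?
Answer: $-2276694$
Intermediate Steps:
$- w \left(-1026\right) = - \left(-2219\right) \left(-1026\right) = \left(-1\right) 2276694 = -2276694$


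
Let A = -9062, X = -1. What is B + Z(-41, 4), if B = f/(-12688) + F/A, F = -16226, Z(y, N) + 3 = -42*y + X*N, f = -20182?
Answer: 49394289953/28744664 ≈ 1718.4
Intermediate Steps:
Z(y, N) = -3 - N - 42*y (Z(y, N) = -3 + (-42*y - N) = -3 + (-N - 42*y) = -3 - N - 42*y)
B = 97191193/28744664 (B = -20182/(-12688) - 16226/(-9062) = -20182*(-1/12688) - 16226*(-1/9062) = 10091/6344 + 8113/4531 = 97191193/28744664 ≈ 3.3812)
B + Z(-41, 4) = 97191193/28744664 + (-3 - 1*4 - 42*(-41)) = 97191193/28744664 + (-3 - 4 + 1722) = 97191193/28744664 + 1715 = 49394289953/28744664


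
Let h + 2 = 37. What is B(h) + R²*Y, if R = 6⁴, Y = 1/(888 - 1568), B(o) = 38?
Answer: -206722/85 ≈ -2432.0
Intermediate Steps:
h = 35 (h = -2 + 37 = 35)
Y = -1/680 (Y = 1/(-680) = -1/680 ≈ -0.0014706)
R = 1296
B(h) + R²*Y = 38 + 1296²*(-1/680) = 38 + 1679616*(-1/680) = 38 - 209952/85 = -206722/85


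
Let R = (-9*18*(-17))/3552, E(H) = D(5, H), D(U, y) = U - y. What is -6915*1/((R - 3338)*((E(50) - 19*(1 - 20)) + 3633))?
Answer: 4093680/7801790513 ≈ 0.00052471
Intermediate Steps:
E(H) = 5 - H
R = 459/592 (R = -162*(-17)*(1/3552) = 2754*(1/3552) = 459/592 ≈ 0.77534)
-6915*1/((R - 3338)*((E(50) - 19*(1 - 20)) + 3633)) = -6915*1/((459/592 - 3338)*(((5 - 1*50) - 19*(1 - 20)) + 3633)) = -6915*(-592/(1975637*(((5 - 50) - 19*(-19)) + 3633))) = -6915*(-592/(1975637*((-45 - 1*(-361)) + 3633))) = -6915*(-592/(1975637*((-45 + 361) + 3633))) = -6915*(-592/(1975637*(316 + 3633))) = -6915/(3949*(-1975637/592)) = -6915/(-7801790513/592) = -6915*(-592/7801790513) = 4093680/7801790513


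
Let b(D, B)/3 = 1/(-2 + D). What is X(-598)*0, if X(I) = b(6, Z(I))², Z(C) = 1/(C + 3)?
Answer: 0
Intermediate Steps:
Z(C) = 1/(3 + C)
b(D, B) = 3/(-2 + D)
X(I) = 9/16 (X(I) = (3/(-2 + 6))² = (3/4)² = (3*(¼))² = (¾)² = 9/16)
X(-598)*0 = (9/16)*0 = 0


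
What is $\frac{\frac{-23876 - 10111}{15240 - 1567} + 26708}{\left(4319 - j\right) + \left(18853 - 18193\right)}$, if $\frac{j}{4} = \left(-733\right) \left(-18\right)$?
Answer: $- \frac{365144497}{653528381} \approx -0.55873$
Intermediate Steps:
$j = 52776$ ($j = 4 \left(\left(-733\right) \left(-18\right)\right) = 4 \cdot 13194 = 52776$)
$\frac{\frac{-23876 - 10111}{15240 - 1567} + 26708}{\left(4319 - j\right) + \left(18853 - 18193\right)} = \frac{\frac{-23876 - 10111}{15240 - 1567} + 26708}{\left(4319 - 52776\right) + \left(18853 - 18193\right)} = \frac{- \frac{33987}{13673} + 26708}{\left(4319 - 52776\right) + 660} = \frac{\left(-33987\right) \frac{1}{13673} + 26708}{-48457 + 660} = \frac{- \frac{33987}{13673} + 26708}{-47797} = \frac{365144497}{13673} \left(- \frac{1}{47797}\right) = - \frac{365144497}{653528381}$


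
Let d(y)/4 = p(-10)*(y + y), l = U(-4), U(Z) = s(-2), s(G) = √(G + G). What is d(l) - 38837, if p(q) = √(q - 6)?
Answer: -38901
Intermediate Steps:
s(G) = √2*√G (s(G) = √(2*G) = √2*√G)
p(q) = √(-6 + q)
U(Z) = 2*I (U(Z) = √2*√(-2) = √2*(I*√2) = 2*I)
l = 2*I ≈ 2.0*I
d(y) = 32*I*y (d(y) = 4*(√(-6 - 10)*(y + y)) = 4*(√(-16)*(2*y)) = 4*((4*I)*(2*y)) = 4*(8*I*y) = 32*I*y)
d(l) - 38837 = 32*I*(2*I) - 38837 = -64 - 38837 = -38901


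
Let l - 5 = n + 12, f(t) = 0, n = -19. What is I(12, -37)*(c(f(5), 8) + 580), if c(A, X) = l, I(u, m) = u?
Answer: 6936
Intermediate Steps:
l = -2 (l = 5 + (-19 + 12) = 5 - 7 = -2)
c(A, X) = -2
I(12, -37)*(c(f(5), 8) + 580) = 12*(-2 + 580) = 12*578 = 6936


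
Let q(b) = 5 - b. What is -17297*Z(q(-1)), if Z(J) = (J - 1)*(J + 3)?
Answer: -778365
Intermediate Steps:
Z(J) = (-1 + J)*(3 + J)
-17297*Z(q(-1)) = -17297*(-3 + (5 - 1*(-1))² + 2*(5 - 1*(-1))) = -17297*(-3 + (5 + 1)² + 2*(5 + 1)) = -17297*(-3 + 6² + 2*6) = -17297*(-3 + 36 + 12) = -17297*45 = -778365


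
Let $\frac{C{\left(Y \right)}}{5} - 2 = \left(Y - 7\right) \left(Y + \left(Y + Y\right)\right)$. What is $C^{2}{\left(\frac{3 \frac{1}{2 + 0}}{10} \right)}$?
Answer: $\frac{187489}{6400} \approx 29.295$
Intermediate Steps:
$C{\left(Y \right)} = 10 + 15 Y \left(-7 + Y\right)$ ($C{\left(Y \right)} = 10 + 5 \left(Y - 7\right) \left(Y + \left(Y + Y\right)\right) = 10 + 5 \left(-7 + Y\right) \left(Y + 2 Y\right) = 10 + 5 \left(-7 + Y\right) 3 Y = 10 + 5 \cdot 3 Y \left(-7 + Y\right) = 10 + 15 Y \left(-7 + Y\right)$)
$C^{2}{\left(\frac{3 \frac{1}{2 + 0}}{10} \right)} = \left(10 - 105 \frac{3 \frac{1}{2 + 0}}{10} + 15 \left(\frac{3 \frac{1}{2 + 0}}{10}\right)^{2}\right)^{2} = \left(10 - 105 \cdot \frac{3}{2} \cdot \frac{1}{10} + 15 \left(\frac{3}{2} \cdot \frac{1}{10}\right)^{2}\right)^{2} = \left(10 - \frac{63}{4} + 15 \left(\frac{3}{20}\right)^{2}\right)^{2} = \left(10 - \frac{63}{4} + 15 \cdot \frac{9}{400}\right)^{2} = \left(10 - \frac{63}{4} + \frac{27}{80}\right)^{2} = \left(- \frac{433}{80}\right)^{2} = \frac{187489}{6400}$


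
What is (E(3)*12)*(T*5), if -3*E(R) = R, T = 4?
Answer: -240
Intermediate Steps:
E(R) = -R/3
(E(3)*12)*(T*5) = (-1/3*3*12)*(4*5) = -1*12*20 = -12*20 = -240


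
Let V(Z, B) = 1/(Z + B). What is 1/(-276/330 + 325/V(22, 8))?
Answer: 55/536204 ≈ 0.00010257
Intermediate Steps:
V(Z, B) = 1/(B + Z)
1/(-276/330 + 325/V(22, 8)) = 1/(-276/330 + 325/(1/(8 + 22))) = 1/(-276*1/330 + 325/(1/30)) = 1/(-46/55 + 325/(1/30)) = 1/(-46/55 + 325*30) = 1/(-46/55 + 9750) = 1/(536204/55) = 55/536204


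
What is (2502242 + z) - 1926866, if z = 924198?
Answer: 1499574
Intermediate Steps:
(2502242 + z) - 1926866 = (2502242 + 924198) - 1926866 = 3426440 - 1926866 = 1499574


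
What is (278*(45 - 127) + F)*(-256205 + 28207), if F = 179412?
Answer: -35708134768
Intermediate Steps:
(278*(45 - 127) + F)*(-256205 + 28207) = (278*(45 - 127) + 179412)*(-256205 + 28207) = (278*(-82) + 179412)*(-227998) = (-22796 + 179412)*(-227998) = 156616*(-227998) = -35708134768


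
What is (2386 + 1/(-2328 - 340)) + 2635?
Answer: 13396027/2668 ≈ 5021.0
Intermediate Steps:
(2386 + 1/(-2328 - 340)) + 2635 = (2386 + 1/(-2668)) + 2635 = (2386 - 1/2668) + 2635 = 6365847/2668 + 2635 = 13396027/2668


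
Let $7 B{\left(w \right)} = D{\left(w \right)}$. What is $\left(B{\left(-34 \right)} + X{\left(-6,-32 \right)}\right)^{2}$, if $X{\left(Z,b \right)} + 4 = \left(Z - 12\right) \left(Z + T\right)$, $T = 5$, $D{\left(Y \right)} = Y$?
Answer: $\frac{4096}{49} \approx 83.592$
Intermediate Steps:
$B{\left(w \right)} = \frac{w}{7}$
$X{\left(Z,b \right)} = -4 + \left(-12 + Z\right) \left(5 + Z\right)$ ($X{\left(Z,b \right)} = -4 + \left(Z - 12\right) \left(Z + 5\right) = -4 + \left(-12 + Z\right) \left(5 + Z\right)$)
$\left(B{\left(-34 \right)} + X{\left(-6,-32 \right)}\right)^{2} = \left(\frac{1}{7} \left(-34\right) - \left(22 - 36\right)\right)^{2} = \left(- \frac{34}{7} + \left(-64 + 36 + 42\right)\right)^{2} = \left(- \frac{34}{7} + 14\right)^{2} = \left(\frac{64}{7}\right)^{2} = \frac{4096}{49}$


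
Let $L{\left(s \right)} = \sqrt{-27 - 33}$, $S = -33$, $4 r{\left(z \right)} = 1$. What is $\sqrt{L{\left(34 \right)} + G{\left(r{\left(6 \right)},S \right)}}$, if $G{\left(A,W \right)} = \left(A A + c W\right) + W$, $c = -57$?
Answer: $\frac{\sqrt{29569 + 32 i \sqrt{15}}}{4} \approx 42.989 + 0.090092 i$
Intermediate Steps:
$r{\left(z \right)} = \frac{1}{4}$ ($r{\left(z \right)} = \frac{1}{4} \cdot 1 = \frac{1}{4}$)
$G{\left(A,W \right)} = A^{2} - 56 W$ ($G{\left(A,W \right)} = \left(A A - 57 W\right) + W = \left(A^{2} - 57 W\right) + W = A^{2} - 56 W$)
$L{\left(s \right)} = 2 i \sqrt{15}$ ($L{\left(s \right)} = \sqrt{-60} = 2 i \sqrt{15}$)
$\sqrt{L{\left(34 \right)} + G{\left(r{\left(6 \right)},S \right)}} = \sqrt{2 i \sqrt{15} + \left(\left(\frac{1}{4}\right)^{2} - -1848\right)} = \sqrt{2 i \sqrt{15} + \left(\frac{1}{16} + 1848\right)} = \sqrt{2 i \sqrt{15} + \frac{29569}{16}} = \sqrt{\frac{29569}{16} + 2 i \sqrt{15}}$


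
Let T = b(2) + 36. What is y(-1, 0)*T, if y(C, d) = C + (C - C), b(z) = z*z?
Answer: -40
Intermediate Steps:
b(z) = z²
T = 40 (T = 2² + 36 = 4 + 36 = 40)
y(C, d) = C (y(C, d) = C + 0 = C)
y(-1, 0)*T = -1*40 = -40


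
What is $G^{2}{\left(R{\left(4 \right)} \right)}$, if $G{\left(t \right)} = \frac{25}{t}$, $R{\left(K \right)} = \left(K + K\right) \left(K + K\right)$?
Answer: $\frac{625}{4096} \approx 0.15259$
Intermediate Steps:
$R{\left(K \right)} = 4 K^{2}$ ($R{\left(K \right)} = 2 K 2 K = 4 K^{2}$)
$G^{2}{\left(R{\left(4 \right)} \right)} = \left(\frac{25}{4 \cdot 4^{2}}\right)^{2} = \left(\frac{25}{4 \cdot 16}\right)^{2} = \left(\frac{25}{64}\right)^{2} = \frac{625}{4096}$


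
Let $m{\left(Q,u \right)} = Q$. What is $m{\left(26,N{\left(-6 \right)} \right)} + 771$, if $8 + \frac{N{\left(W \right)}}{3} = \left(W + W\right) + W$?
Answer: $797$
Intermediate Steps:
$N{\left(W \right)} = -24 + 9 W$ ($N{\left(W \right)} = -24 + 3 \left(\left(W + W\right) + W\right) = -24 + 3 \left(2 W + W\right) = -24 + 3 \cdot 3 W = -24 + 9 W$)
$m{\left(26,N{\left(-6 \right)} \right)} + 771 = 26 + 771 = 797$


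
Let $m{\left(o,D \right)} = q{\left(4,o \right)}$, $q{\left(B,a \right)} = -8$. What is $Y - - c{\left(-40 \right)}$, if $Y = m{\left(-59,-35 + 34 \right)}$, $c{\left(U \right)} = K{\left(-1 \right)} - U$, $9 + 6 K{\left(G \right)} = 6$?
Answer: $\frac{63}{2} \approx 31.5$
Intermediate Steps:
$K{\left(G \right)} = - \frac{1}{2}$ ($K{\left(G \right)} = - \frac{3}{2} + \frac{1}{6} \cdot 6 = - \frac{3}{2} + 1 = - \frac{1}{2}$)
$c{\left(U \right)} = - \frac{1}{2} - U$
$m{\left(o,D \right)} = -8$
$Y = -8$
$Y - - c{\left(-40 \right)} = -8 - - (- \frac{1}{2} - -40) = -8 - - (- \frac{1}{2} + 40) = -8 - \left(-1\right) \frac{79}{2} = -8 - - \frac{79}{2} = -8 + \frac{79}{2} = \frac{63}{2}$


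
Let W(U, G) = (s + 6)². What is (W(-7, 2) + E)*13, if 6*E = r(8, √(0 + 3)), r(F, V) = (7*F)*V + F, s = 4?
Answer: 3952/3 + 364*√3/3 ≈ 1527.5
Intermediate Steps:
r(F, V) = F + 7*F*V (r(F, V) = 7*F*V + F = F + 7*F*V)
E = 4/3 + 28*√3/3 (E = (8*(1 + 7*√(0 + 3)))/6 = (8*(1 + 7*√3))/6 = (8 + 56*√3)/6 = 4/3 + 28*√3/3 ≈ 17.499)
W(U, G) = 100 (W(U, G) = (4 + 6)² = 10² = 100)
(W(-7, 2) + E)*13 = (100 + (4/3 + 28*√3/3))*13 = (304/3 + 28*√3/3)*13 = 3952/3 + 364*√3/3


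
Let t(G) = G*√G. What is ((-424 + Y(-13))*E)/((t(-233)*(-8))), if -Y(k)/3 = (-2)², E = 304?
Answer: 16568*I*√233/54289 ≈ 4.6584*I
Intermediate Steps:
t(G) = G^(3/2)
Y(k) = -12 (Y(k) = -3*(-2)² = -3*4 = -12)
((-424 + Y(-13))*E)/((t(-233)*(-8))) = ((-424 - 12)*304)/(((-233)^(3/2)*(-8))) = (-436*304)/((-233*I*√233*(-8))) = -132544*(-I*√233/434312) = -(-16568)*I*√233/54289 = 16568*I*√233/54289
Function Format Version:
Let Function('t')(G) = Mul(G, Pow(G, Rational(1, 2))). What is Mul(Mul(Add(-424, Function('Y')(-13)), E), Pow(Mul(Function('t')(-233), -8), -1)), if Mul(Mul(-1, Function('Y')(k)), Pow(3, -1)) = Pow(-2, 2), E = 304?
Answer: Mul(Rational(16568, 54289), I, Pow(233, Rational(1, 2))) ≈ Mul(4.6584, I)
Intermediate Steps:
Function('t')(G) = Pow(G, Rational(3, 2))
Function('Y')(k) = -12 (Function('Y')(k) = Mul(-3, Pow(-2, 2)) = Mul(-3, 4) = -12)
Mul(Mul(Add(-424, Function('Y')(-13)), E), Pow(Mul(Function('t')(-233), -8), -1)) = Mul(Mul(Add(-424, -12), 304), Pow(Mul(Pow(-233, Rational(3, 2)), -8), -1)) = Mul(Mul(-436, 304), Pow(Mul(Mul(-233, I, Pow(233, Rational(1, 2))), -8), -1)) = Mul(-132544, Pow(Mul(1864, I, Pow(233, Rational(1, 2))), -1)) = Mul(-132544, Mul(Rational(-1, 434312), I, Pow(233, Rational(1, 2)))) = Mul(Rational(16568, 54289), I, Pow(233, Rational(1, 2)))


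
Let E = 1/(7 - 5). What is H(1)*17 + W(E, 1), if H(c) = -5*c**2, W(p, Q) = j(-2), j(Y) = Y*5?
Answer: -95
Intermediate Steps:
E = 1/2 ≈ 0.50000
j(Y) = 5*Y
W(p, Q) = -10 (W(p, Q) = 5*(-2) = -10)
H(1)*17 + W(E, 1) = -5*1**2*17 - 10 = -5*1*17 - 10 = -5*17 - 10 = -85 - 10 = -95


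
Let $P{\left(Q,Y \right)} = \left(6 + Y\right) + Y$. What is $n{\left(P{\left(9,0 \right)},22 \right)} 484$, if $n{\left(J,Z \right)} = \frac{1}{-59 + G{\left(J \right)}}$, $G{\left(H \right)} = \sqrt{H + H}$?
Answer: $- \frac{28556}{3469} - \frac{968 \sqrt{3}}{3469} \approx -8.7151$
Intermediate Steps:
$P{\left(Q,Y \right)} = 6 + 2 Y$
$G{\left(H \right)} = \sqrt{2} \sqrt{H}$ ($G{\left(H \right)} = \sqrt{2 H} = \sqrt{2} \sqrt{H}$)
$n{\left(J,Z \right)} = \frac{1}{-59 + \sqrt{2} \sqrt{J}}$
$n{\left(P{\left(9,0 \right)},22 \right)} 484 = \frac{1}{-59 + \sqrt{2} \sqrt{6 + 2 \cdot 0}} \cdot 484 = \frac{1}{-59 + \sqrt{2} \sqrt{6 + 0}} \cdot 484 = \frac{1}{-59 + \sqrt{2} \sqrt{6}} \cdot 484 = \frac{1}{-59 + 2 \sqrt{3}} \cdot 484 = \frac{484}{-59 + 2 \sqrt{3}}$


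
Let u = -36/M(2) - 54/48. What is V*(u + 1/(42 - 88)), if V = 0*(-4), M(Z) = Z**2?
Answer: 0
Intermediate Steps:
V = 0
u = -81/8 (u = -36/(2**2) - 54/48 = -36/4 - 54*1/48 = -36*1/4 - 9/8 = -9 - 9/8 = -81/8 ≈ -10.125)
V*(u + 1/(42 - 88)) = 0*(-81/8 + 1/(42 - 88)) = 0*(-81/8 + 1/(-46)) = 0*(-81/8 - 1/46) = 0*(-1867/184) = 0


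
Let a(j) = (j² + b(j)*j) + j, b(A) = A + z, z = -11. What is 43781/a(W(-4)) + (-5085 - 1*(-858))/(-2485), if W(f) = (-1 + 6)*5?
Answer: 22604557/497000 ≈ 45.482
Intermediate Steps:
b(A) = -11 + A (b(A) = A - 11 = -11 + A)
W(f) = 25 (W(f) = 5*5 = 25)
a(j) = j + j² + j*(-11 + j) (a(j) = (j² + (-11 + j)*j) + j = (j² + j*(-11 + j)) + j = j + j² + j*(-11 + j))
43781/a(W(-4)) + (-5085 - 1*(-858))/(-2485) = 43781/((2*25*(-5 + 25))) + (-5085 - 1*(-858))/(-2485) = 43781/((2*25*20)) + (-5085 + 858)*(-1/2485) = 43781/1000 - 4227*(-1/2485) = 43781*(1/1000) + 4227/2485 = 43781/1000 + 4227/2485 = 22604557/497000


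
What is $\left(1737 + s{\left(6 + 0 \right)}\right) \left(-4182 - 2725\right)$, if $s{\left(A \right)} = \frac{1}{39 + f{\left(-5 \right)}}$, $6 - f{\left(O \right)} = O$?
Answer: $- \frac{599879857}{50} \approx -1.1998 \cdot 10^{7}$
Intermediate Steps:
$f{\left(O \right)} = 6 - O$
$s{\left(A \right)} = \frac{1}{50}$ ($s{\left(A \right)} = \frac{1}{39 + \left(6 - -5\right)} = \frac{1}{39 + \left(6 + 5\right)} = \frac{1}{39 + 11} = \frac{1}{50}$)
$\left(1737 + s{\left(6 + 0 \right)}\right) \left(-4182 - 2725\right) = \left(1737 + \frac{1}{50}\right) \left(-4182 - 2725\right) = \frac{86851}{50} \left(-6907\right) = - \frac{599879857}{50}$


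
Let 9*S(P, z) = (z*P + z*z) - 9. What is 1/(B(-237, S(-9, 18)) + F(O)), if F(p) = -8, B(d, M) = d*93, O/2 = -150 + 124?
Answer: -1/22049 ≈ -4.5354e-5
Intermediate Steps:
O = -52 (O = 2*(-150 + 124) = 2*(-26) = -52)
S(P, z) = -1 + z²/9 + P*z/9 (S(P, z) = ((z*P + z*z) - 9)/9 = ((P*z + z²) - 9)/9 = ((z² + P*z) - 9)/9 = (-9 + z² + P*z)/9 = -1 + z²/9 + P*z/9)
B(d, M) = 93*d
1/(B(-237, S(-9, 18)) + F(O)) = 1/(93*(-237) - 8) = 1/(-22041 - 8) = 1/(-22049) = -1/22049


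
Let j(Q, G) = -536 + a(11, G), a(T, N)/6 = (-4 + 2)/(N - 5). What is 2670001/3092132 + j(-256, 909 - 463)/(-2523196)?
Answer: 247643304145721/286725524699796 ≈ 0.86369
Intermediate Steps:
a(T, N) = -12/(-5 + N) (a(T, N) = 6*((-4 + 2)/(N - 5)) = 6*(-2/(-5 + N)) = -12/(-5 + N))
j(Q, G) = -536 - 12/(-5 + G)
2670001/3092132 + j(-256, 909 - 463)/(-2523196) = 2670001/3092132 + (4*(667 - 134*(909 - 463))/(-5 + (909 - 463)))/(-2523196) = 2670001*(1/3092132) + (4*(667 - 134*446)/(-5 + 446))*(-1/2523196) = 2670001/3092132 + (4*(667 - 59764)/441)*(-1/2523196) = 2670001/3092132 + (4*(1/441)*(-59097))*(-1/2523196) = 2670001/3092132 - 78796/147*(-1/2523196) = 2670001/3092132 + 19699/92727453 = 247643304145721/286725524699796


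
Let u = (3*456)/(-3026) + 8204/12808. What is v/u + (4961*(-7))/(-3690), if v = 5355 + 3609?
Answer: 156368951141/3286782 ≈ 47575.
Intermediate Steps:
v = 8964
u = 912995/4844626 (u = 1368*(-1/3026) + 8204*(1/12808) = -684/1513 + 2051/3202 = 912995/4844626 ≈ 0.18846)
v/u + (4961*(-7))/(-3690) = 8964/(912995/4844626) + (4961*(-7))/(-3690) = 8964*(4844626/912995) - 34727*(-1/3690) = 43427227464/912995 + 847/90 = 156368951141/3286782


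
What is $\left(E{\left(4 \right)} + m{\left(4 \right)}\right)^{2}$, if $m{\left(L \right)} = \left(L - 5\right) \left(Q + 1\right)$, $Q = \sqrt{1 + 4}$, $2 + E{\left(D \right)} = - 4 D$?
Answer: $\left(19 + \sqrt{5}\right)^{2} \approx 450.97$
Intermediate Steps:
$E{\left(D \right)} = -2 - 4 D$
$Q = \sqrt{5} \approx 2.2361$
$m{\left(L \right)} = \left(1 + \sqrt{5}\right) \left(-5 + L\right)$ ($m{\left(L \right)} = \left(L - 5\right) \left(\sqrt{5} + 1\right) = \left(-5 + L\right) \left(1 + \sqrt{5}\right) = \left(1 + \sqrt{5}\right) \left(-5 + L\right)$)
$\left(E{\left(4 \right)} + m{\left(4 \right)}\right)^{2} = \left(\left(-2 - 16\right) + \left(-5 + 4 - 5 \sqrt{5} + 4 \sqrt{5}\right)\right)^{2} = \left(\left(-2 - 16\right) - \left(1 + \sqrt{5}\right)\right)^{2} = \left(-18 - \left(1 + \sqrt{5}\right)\right)^{2} = \left(-19 - \sqrt{5}\right)^{2}$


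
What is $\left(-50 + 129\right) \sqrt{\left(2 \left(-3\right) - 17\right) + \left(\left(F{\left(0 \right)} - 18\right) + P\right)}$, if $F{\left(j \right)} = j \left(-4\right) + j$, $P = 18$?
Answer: $79 i \sqrt{23} \approx 378.87 i$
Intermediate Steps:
$F{\left(j \right)} = - 3 j$ ($F{\left(j \right)} = - 4 j + j = - 3 j$)
$\left(-50 + 129\right) \sqrt{\left(2 \left(-3\right) - 17\right) + \left(\left(F{\left(0 \right)} - 18\right) + P\right)} = \left(-50 + 129\right) \sqrt{\left(2 \left(-3\right) - 17\right) + \left(\left(\left(-3\right) 0 - 18\right) + 18\right)} = 79 \sqrt{\left(-6 - 17\right) + \left(\left(0 - 18\right) + 18\right)} = 79 \sqrt{-23 + \left(-18 + 18\right)} = 79 \sqrt{-23 + 0} = 79 \sqrt{-23} = 79 i \sqrt{23}$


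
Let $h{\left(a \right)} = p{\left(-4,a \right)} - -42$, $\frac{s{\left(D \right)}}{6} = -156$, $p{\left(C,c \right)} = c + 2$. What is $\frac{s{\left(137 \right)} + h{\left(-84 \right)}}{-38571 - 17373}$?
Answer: $\frac{122}{6993} \approx 0.017446$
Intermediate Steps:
$p{\left(C,c \right)} = 2 + c$
$s{\left(D \right)} = -936$ ($s{\left(D \right)} = 6 \left(-156\right) = -936$)
$h{\left(a \right)} = 44 + a$ ($h{\left(a \right)} = \left(2 + a\right) - -42 = \left(2 + a\right) + 42 = 44 + a$)
$\frac{s{\left(137 \right)} + h{\left(-84 \right)}}{-38571 - 17373} = \frac{-936 + \left(44 - 84\right)}{-38571 - 17373} = \frac{-936 - 40}{-55944} = \left(-976\right) \left(- \frac{1}{55944}\right) = \frac{122}{6993}$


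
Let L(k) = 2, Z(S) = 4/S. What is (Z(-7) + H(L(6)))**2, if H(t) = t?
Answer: 100/49 ≈ 2.0408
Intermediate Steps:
(Z(-7) + H(L(6)))**2 = (4/(-7) + 2)**2 = (4*(-1/7) + 2)**2 = (-4/7 + 2)**2 = (10/7)**2 = 100/49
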